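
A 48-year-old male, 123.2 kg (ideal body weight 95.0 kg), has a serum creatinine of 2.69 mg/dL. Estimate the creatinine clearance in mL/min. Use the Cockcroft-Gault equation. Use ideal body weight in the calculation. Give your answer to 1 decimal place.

45.1 mL/min

CrCl = (140 − 48) × 95 / (72 × 2.69) = 8740.0 / 193.68 ≈ 45.1 mL/min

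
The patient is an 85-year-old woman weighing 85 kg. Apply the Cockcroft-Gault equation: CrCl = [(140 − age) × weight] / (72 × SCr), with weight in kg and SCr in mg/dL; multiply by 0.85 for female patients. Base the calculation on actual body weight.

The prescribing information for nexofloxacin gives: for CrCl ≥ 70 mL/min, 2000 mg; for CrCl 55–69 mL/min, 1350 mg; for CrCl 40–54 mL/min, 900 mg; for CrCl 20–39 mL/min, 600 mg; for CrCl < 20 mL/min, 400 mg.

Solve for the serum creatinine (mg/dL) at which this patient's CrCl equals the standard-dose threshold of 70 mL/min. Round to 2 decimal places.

Standard dose requires CrCl ≥ 70 mL/min.
Set (140 − 85) × 85 × 0.85 / (72 × SCr) = 70
SCr = (140 − 85) × 85 × 0.85 / (72 × 70) = 0.788 mg/dL

0.79 mg/dL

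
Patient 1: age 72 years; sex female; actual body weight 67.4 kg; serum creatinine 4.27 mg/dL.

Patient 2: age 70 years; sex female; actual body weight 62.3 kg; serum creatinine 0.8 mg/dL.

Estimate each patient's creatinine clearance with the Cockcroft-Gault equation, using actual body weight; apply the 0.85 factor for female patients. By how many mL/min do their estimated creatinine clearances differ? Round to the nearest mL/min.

52 mL/min

Patient 1: CrCl = (140 − 72) × 67.4 / (72 × 4.27) × 0.85 = 4583.2 / 307.44 × 0.85 ≈ 12.7 mL/min
Patient 2: CrCl = (140 − 70) × 62.3 / (72 × 0.8) × 0.85 = 4361.0 / 57.60 × 0.85 ≈ 64.4 mL/min
|12.7 − 64.4| = 51.7 mL/min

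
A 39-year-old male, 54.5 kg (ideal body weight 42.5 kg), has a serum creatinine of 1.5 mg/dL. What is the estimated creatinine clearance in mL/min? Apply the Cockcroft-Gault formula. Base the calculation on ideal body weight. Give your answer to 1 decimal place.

CrCl = (140 − 39) × 42.5 / (72 × 1.5) = 4292.5 / 108.00 ≈ 39.7 mL/min

39.7 mL/min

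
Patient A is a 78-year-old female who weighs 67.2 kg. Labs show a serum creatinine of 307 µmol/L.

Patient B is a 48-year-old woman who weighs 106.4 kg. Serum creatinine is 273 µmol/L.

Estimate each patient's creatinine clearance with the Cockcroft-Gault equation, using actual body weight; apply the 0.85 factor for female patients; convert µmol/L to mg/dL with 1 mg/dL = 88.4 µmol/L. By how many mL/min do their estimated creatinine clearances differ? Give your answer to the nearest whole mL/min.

Patient A: SCr = 307 / 88.4 = 3.473 mg/dL
Patient A: CrCl = (140 − 78) × 67.2 / (72 × 3.473) × 0.85 = 4166.4 / 250.06 × 0.85 ≈ 14.2 mL/min
Patient B: SCr = 273 / 88.4 = 3.088 mg/dL
Patient B: CrCl = (140 − 48) × 106.4 / (72 × 3.088) × 0.85 = 9788.8 / 222.34 × 0.85 ≈ 37.4 mL/min
|14.2 − 37.4| = 23.2 mL/min

23 mL/min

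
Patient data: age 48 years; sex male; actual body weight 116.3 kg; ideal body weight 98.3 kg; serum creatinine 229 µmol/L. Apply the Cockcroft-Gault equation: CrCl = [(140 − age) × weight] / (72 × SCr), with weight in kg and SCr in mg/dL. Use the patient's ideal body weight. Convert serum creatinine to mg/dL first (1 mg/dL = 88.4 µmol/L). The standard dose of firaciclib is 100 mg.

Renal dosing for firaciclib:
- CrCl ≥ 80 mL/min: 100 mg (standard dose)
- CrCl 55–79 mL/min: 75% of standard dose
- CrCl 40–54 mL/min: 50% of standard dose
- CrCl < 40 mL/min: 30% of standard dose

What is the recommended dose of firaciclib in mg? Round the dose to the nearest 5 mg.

SCr = 229 / 88.4 = 2.59 mg/dL
CrCl = (140 − 48) × 98.3 / (72 × 2.59) = 9043.6 / 186.48 ≈ 48.5 mL/min
CrCl ≈ 48 mL/min → bracket 40–54 mL/min.
50% of 100 mg = 50 mg

50 mg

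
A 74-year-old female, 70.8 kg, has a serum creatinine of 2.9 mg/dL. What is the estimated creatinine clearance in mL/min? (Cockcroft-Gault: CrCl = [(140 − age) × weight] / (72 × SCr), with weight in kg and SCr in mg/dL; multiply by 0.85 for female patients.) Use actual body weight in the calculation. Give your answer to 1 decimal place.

CrCl = (140 − 74) × 70.8 / (72 × 2.9) × 0.85 = 4672.8 / 208.80 × 0.85 ≈ 19.0 mL/min

19.0 mL/min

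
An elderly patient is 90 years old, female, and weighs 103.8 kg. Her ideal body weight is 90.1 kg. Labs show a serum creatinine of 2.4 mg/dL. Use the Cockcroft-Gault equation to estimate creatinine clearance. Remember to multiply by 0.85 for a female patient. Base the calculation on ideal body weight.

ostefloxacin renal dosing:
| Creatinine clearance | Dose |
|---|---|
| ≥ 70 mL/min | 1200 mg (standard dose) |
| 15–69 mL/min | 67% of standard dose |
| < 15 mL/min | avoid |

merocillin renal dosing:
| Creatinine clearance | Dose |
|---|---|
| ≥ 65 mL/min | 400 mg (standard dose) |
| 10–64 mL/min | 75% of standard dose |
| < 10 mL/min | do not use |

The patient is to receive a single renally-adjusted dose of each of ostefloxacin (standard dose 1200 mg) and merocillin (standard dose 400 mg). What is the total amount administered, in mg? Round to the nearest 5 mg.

CrCl = (140 − 90) × 90.1 / (72 × 2.4) × 0.85 = 4505.0 / 172.80 × 0.85 ≈ 22.2 mL/min
CrCl ≈ 22 mL/min.
ostefloxacin: 15–69 mL/min → 67% of 1200 mg = 804 mg.
merocillin: 10–64 mL/min → 75% of 400 mg = 300 mg.
Total = 804 + 300 = 1104 mg.

1105 mg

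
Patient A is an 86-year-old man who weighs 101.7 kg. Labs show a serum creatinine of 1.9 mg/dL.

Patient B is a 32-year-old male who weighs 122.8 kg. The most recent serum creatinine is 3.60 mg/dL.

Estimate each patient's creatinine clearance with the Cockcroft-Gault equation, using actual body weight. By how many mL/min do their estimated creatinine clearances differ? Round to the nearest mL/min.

11 mL/min

Patient A: CrCl = (140 − 86) × 101.7 / (72 × 1.9) = 5491.8 / 136.80 ≈ 40.1 mL/min
Patient B: CrCl = (140 − 32) × 122.8 / (72 × 3.6) = 13262.4 / 259.20 ≈ 51.2 mL/min
|40.1 − 51.2| = 11.1 mL/min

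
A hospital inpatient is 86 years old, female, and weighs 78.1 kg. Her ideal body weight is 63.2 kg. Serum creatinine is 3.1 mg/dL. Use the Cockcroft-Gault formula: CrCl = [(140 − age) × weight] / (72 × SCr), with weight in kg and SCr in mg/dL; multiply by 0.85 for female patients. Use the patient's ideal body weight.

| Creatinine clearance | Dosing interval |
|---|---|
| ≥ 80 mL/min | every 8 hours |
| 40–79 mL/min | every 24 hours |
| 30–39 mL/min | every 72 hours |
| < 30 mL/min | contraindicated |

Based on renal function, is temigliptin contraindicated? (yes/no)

yes

CrCl = (140 − 86) × 63.2 / (72 × 3.1) × 0.85 = 3412.8 / 223.20 × 0.85 ≈ 13.0 mL/min
CrCl ≈ 13 mL/min, which is < 30 mL/min.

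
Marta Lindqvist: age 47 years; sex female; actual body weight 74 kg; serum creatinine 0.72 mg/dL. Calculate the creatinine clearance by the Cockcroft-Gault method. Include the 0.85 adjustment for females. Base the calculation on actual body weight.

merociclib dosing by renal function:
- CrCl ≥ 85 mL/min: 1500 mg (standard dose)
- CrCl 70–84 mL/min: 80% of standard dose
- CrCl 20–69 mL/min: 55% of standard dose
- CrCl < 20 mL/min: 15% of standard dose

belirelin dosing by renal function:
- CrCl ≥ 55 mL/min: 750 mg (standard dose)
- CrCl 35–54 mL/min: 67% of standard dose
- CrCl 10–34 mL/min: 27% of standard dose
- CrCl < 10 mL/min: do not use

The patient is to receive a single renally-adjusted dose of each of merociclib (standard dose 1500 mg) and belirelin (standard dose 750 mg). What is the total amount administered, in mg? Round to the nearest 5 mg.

2250 mg

CrCl = (140 − 47) × 74 / (72 × 0.72) × 0.85 = 6882.0 / 51.84 × 0.85 ≈ 112.8 mL/min
CrCl ≈ 113 mL/min.
merociclib: ≥ 85 mL/min → 100% of 1500 mg = 1500 mg.
belirelin: ≥ 55 mL/min → 100% of 750 mg = 750 mg.
Total = 1500 + 750 = 2250 mg.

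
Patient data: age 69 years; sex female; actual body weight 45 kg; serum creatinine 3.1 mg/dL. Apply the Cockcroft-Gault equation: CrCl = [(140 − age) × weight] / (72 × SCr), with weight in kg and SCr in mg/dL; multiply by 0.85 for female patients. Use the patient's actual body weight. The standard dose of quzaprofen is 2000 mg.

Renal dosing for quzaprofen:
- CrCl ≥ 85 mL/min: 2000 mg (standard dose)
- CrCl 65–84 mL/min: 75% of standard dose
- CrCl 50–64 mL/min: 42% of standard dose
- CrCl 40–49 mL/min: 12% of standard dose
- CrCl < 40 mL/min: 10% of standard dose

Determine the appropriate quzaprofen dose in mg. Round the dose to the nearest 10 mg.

200 mg

CrCl = (140 − 69) × 45 / (72 × 3.1) × 0.85 = 3195.0 / 223.20 × 0.85 ≈ 12.2 mL/min
CrCl ≈ 12 mL/min → bracket < 40 mL/min.
10% of 2000 mg = 200 mg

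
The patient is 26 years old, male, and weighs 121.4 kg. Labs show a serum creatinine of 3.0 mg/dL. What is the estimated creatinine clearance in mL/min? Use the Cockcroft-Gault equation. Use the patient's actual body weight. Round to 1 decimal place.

CrCl = (140 − 26) × 121.4 / (72 × 3) = 13839.6 / 216.00 ≈ 64.1 mL/min

64.1 mL/min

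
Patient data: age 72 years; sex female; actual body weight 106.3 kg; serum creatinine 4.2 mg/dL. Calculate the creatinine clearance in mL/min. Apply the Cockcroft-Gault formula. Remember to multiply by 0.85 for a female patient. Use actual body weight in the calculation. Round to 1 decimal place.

20.3 mL/min

CrCl = (140 − 72) × 106.3 / (72 × 4.2) × 0.85 = 7228.4 / 302.40 × 0.85 ≈ 20.3 mL/min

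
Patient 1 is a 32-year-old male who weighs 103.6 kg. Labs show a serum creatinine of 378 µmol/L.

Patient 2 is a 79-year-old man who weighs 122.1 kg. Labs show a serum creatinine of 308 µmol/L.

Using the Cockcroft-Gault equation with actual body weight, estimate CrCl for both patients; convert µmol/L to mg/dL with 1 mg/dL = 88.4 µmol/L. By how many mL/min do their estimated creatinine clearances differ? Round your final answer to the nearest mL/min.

Patient 1: SCr = 378 / 88.4 = 4.276 mg/dL
Patient 1: CrCl = (140 − 32) × 103.6 / (72 × 4.276) = 11188.8 / 307.87 ≈ 36.3 mL/min
Patient 2: SCr = 308 / 88.4 = 3.484 mg/dL
Patient 2: CrCl = (140 − 79) × 122.1 / (72 × 3.484) = 7448.1 / 250.85 ≈ 29.7 mL/min
|36.3 − 29.7| = 6.6 mL/min

7 mL/min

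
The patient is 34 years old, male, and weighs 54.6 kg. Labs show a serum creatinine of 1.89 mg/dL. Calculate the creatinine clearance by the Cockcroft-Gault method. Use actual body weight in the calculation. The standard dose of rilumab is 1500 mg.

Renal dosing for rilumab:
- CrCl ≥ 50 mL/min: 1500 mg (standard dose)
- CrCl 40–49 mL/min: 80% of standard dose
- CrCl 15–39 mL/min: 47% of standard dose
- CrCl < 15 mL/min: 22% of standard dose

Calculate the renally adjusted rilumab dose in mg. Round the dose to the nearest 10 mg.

CrCl = (140 − 34) × 54.6 / (72 × 1.89) = 5787.6 / 136.08 ≈ 42.5 mL/min
CrCl ≈ 43 mL/min → bracket 40–49 mL/min.
80% of 1500 mg = 1200 mg

1200 mg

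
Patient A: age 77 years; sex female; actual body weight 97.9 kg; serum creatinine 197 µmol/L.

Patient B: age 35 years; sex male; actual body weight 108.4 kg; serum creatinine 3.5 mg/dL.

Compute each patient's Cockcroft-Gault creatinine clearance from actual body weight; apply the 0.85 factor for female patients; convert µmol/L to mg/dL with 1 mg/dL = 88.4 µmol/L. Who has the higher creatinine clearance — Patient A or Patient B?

Patient B

Patient A: SCr = 197 / 88.4 = 2.229 mg/dL
Patient A: CrCl = (140 − 77) × 97.9 / (72 × 2.229) × 0.85 = 6167.7 / 160.49 × 0.85 ≈ 32.7 mL/min
Patient B: CrCl = (140 − 35) × 108.4 / (72 × 3.5) = 11382.0 / 252.00 ≈ 45.2 mL/min
32.7 vs 45.2 mL/min → Patient B is higher.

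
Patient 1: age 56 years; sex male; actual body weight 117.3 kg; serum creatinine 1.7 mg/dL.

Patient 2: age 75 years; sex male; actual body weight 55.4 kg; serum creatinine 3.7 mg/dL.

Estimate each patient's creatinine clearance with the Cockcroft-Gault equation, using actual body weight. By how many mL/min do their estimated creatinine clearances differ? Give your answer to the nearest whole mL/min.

Patient 1: CrCl = (140 − 56) × 117.3 / (72 × 1.7) = 9853.2 / 122.40 ≈ 80.5 mL/min
Patient 2: CrCl = (140 − 75) × 55.4 / (72 × 3.7) = 3601.0 / 266.40 ≈ 13.5 mL/min
|80.5 − 13.5| = 67.0 mL/min

67 mL/min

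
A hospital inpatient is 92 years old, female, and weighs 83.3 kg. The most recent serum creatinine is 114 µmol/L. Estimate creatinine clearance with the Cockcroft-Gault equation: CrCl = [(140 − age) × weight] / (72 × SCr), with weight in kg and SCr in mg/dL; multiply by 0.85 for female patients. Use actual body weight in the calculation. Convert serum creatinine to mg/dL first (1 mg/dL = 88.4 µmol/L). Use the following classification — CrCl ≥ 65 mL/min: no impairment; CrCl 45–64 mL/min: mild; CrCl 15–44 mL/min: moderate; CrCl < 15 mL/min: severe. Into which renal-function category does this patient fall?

moderate

SCr = 114 / 88.4 = 1.29 mg/dL
CrCl = (140 − 92) × 83.3 / (72 × 1.29) × 0.85 = 3998.4 / 92.88 × 0.85 ≈ 36.6 mL/min
37 mL/min falls in the 'moderate' range.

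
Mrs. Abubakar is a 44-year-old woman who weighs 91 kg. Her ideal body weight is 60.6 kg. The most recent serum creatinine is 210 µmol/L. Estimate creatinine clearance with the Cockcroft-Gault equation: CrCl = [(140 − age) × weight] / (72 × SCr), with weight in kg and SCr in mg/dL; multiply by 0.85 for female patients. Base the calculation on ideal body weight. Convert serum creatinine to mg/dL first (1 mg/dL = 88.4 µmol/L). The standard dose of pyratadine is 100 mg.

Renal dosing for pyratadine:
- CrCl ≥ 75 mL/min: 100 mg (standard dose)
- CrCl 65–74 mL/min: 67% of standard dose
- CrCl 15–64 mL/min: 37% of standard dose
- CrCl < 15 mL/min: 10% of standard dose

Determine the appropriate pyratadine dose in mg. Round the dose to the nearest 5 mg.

SCr = 210 / 88.4 = 2.376 mg/dL
CrCl = (140 − 44) × 60.6 / (72 × 2.376) × 0.85 = 5817.6 / 171.07 × 0.85 ≈ 28.9 mL/min
CrCl ≈ 29 mL/min → bracket 15–64 mL/min.
37% of 100 mg = 37 mg → 35 mg

35 mg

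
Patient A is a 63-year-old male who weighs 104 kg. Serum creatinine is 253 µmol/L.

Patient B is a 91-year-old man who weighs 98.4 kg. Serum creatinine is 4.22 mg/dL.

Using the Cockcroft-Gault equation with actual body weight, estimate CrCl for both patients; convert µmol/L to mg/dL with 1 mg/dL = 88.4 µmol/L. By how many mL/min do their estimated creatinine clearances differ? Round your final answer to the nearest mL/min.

23 mL/min

Patient A: SCr = 253 / 88.4 = 2.862 mg/dL
Patient A: CrCl = (140 − 63) × 104 / (72 × 2.862) = 8008.0 / 206.06 ≈ 38.9 mL/min
Patient B: CrCl = (140 − 91) × 98.4 / (72 × 4.22) = 4821.6 / 303.84 ≈ 15.9 mL/min
|38.9 − 15.9| = 23.0 mL/min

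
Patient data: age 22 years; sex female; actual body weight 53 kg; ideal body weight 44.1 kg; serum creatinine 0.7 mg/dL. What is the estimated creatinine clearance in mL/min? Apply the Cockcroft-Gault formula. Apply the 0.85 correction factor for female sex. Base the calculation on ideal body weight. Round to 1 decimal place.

CrCl = (140 − 22) × 44.1 / (72 × 0.7) × 0.85 = 5203.8 / 50.40 × 0.85 ≈ 87.8 mL/min

87.8 mL/min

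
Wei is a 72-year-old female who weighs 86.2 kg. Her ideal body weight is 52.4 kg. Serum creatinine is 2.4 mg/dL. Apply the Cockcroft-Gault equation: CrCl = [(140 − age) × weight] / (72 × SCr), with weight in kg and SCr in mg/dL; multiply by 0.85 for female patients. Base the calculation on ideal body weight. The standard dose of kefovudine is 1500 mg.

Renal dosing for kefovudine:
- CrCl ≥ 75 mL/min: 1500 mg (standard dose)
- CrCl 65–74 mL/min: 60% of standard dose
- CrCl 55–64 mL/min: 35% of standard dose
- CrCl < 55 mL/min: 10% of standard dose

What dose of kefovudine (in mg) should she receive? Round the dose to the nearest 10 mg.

CrCl = (140 − 72) × 52.4 / (72 × 2.4) × 0.85 = 3563.2 / 172.80 × 0.85 ≈ 17.5 mL/min
CrCl ≈ 18 mL/min → bracket < 55 mL/min.
10% of 1500 mg = 150 mg

150 mg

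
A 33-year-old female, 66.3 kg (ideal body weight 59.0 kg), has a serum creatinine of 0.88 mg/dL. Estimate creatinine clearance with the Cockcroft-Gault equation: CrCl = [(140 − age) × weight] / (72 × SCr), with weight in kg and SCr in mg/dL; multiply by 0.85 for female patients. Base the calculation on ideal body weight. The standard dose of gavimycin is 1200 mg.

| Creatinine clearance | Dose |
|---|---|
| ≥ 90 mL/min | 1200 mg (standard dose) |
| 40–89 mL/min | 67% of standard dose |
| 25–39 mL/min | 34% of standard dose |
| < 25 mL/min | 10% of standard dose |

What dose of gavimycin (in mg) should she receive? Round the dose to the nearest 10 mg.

800 mg

CrCl = (140 − 33) × 59 / (72 × 0.88) × 0.85 = 6313.0 / 63.36 × 0.85 ≈ 84.7 mL/min
CrCl ≈ 85 mL/min → bracket 40–89 mL/min.
67% of 1200 mg = 804 mg → 800 mg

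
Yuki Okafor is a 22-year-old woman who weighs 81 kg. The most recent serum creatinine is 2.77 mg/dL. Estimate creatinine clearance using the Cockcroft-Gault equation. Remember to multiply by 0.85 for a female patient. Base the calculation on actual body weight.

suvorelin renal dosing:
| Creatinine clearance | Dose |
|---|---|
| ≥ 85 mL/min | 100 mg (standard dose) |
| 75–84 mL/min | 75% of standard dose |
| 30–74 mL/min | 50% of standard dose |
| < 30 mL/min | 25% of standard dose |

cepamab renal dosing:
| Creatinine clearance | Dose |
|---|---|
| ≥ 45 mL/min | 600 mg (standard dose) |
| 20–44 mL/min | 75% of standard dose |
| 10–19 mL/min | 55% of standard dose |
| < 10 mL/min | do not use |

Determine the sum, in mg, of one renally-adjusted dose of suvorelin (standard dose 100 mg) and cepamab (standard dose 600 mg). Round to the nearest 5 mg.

CrCl = (140 − 22) × 81 / (72 × 2.77) × 0.85 = 9558.0 / 199.44 × 0.85 ≈ 40.7 mL/min
CrCl ≈ 41 mL/min.
suvorelin: 30–74 mL/min → 50% of 100 mg = 50 mg.
cepamab: 20–44 mL/min → 75% of 600 mg = 450 mg.
Total = 50 + 450 = 500 mg.

500 mg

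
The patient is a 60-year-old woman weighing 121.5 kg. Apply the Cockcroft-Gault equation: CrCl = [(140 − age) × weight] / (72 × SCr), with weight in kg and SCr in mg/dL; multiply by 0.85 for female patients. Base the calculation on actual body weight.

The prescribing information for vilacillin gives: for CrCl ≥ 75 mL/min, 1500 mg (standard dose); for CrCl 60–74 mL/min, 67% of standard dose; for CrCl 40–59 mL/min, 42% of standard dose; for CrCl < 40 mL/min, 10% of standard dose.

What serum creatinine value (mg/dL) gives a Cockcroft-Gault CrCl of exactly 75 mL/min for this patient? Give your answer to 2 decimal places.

Standard dose requires CrCl ≥ 75 mL/min.
Set (140 − 60) × 121.5 × 0.85 / (72 × SCr) = 75
SCr = (140 − 60) × 121.5 × 0.85 / (72 × 75) = 1.530 mg/dL

1.53 mg/dL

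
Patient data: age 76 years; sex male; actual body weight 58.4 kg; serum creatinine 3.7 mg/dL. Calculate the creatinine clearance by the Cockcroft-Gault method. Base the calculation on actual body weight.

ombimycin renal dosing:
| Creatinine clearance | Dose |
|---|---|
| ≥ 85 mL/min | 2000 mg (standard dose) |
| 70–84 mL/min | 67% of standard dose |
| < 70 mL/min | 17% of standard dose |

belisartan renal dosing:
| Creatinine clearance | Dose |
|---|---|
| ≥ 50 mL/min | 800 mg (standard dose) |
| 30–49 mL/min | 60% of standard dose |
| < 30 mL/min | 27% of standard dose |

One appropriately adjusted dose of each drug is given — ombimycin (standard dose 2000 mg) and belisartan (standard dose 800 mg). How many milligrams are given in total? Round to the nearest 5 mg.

555 mg

CrCl = (140 − 76) × 58.4 / (72 × 3.7) = 3737.6 / 266.40 ≈ 14.0 mL/min
CrCl ≈ 14 mL/min.
ombimycin: < 70 mL/min → 17% of 2000 mg = 340 mg.
belisartan: < 30 mL/min → 27% of 800 mg = 216 mg.
Total = 340 + 216 = 556 mg.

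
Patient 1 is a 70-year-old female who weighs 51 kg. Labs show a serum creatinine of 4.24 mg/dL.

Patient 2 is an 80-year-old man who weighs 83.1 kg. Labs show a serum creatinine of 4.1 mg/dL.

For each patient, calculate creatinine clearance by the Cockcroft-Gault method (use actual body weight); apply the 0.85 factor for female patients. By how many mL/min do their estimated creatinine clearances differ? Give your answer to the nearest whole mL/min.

Patient 1: CrCl = (140 − 70) × 51 / (72 × 4.24) × 0.85 = 3570.0 / 305.28 × 0.85 ≈ 9.9 mL/min
Patient 2: CrCl = (140 − 80) × 83.1 / (72 × 4.1) = 4986.0 / 295.20 ≈ 16.9 mL/min
|9.9 − 16.9| = 7.0 mL/min

7 mL/min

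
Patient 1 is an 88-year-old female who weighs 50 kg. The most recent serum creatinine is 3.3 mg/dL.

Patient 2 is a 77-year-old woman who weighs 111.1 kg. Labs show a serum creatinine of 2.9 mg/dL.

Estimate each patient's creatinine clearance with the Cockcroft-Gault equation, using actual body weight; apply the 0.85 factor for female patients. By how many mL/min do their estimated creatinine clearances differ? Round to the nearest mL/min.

Patient 1: CrCl = (140 − 88) × 50 / (72 × 3.3) × 0.85 = 2600.0 / 237.60 × 0.85 ≈ 9.3 mL/min
Patient 2: CrCl = (140 − 77) × 111.1 / (72 × 2.9) × 0.85 = 6999.3 / 208.80 × 0.85 ≈ 28.5 mL/min
|9.3 − 28.5| = 19.2 mL/min

19 mL/min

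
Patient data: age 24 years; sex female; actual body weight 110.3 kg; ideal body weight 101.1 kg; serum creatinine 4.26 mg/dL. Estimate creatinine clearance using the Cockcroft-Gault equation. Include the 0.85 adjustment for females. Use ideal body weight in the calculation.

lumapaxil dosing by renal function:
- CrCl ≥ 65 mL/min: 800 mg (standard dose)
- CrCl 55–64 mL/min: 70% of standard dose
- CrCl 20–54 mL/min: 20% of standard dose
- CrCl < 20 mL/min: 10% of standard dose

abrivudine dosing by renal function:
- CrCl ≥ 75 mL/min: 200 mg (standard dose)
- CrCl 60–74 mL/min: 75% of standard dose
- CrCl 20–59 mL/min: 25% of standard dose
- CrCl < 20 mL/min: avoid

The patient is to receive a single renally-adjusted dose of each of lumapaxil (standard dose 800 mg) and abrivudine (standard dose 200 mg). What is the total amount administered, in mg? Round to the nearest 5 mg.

210 mg

CrCl = (140 − 24) × 101.1 / (72 × 4.26) × 0.85 = 11727.6 / 306.72 × 0.85 ≈ 32.5 mL/min
CrCl ≈ 33 mL/min.
lumapaxil: 20–54 mL/min → 20% of 800 mg = 160 mg.
abrivudine: 20–59 mL/min → 25% of 200 mg = 50 mg.
Total = 160 + 50 = 210 mg.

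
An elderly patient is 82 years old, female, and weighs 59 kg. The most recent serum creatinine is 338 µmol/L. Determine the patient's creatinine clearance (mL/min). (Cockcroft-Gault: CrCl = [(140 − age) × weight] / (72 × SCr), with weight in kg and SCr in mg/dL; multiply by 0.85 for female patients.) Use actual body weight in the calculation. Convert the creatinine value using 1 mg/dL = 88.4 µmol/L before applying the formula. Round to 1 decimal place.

SCr = 338 / 88.4 = 3.824 mg/dL
CrCl = (140 − 82) × 59 / (72 × 3.824) × 0.85 = 3422.0 / 275.33 × 0.85 ≈ 10.6 mL/min

10.6 mL/min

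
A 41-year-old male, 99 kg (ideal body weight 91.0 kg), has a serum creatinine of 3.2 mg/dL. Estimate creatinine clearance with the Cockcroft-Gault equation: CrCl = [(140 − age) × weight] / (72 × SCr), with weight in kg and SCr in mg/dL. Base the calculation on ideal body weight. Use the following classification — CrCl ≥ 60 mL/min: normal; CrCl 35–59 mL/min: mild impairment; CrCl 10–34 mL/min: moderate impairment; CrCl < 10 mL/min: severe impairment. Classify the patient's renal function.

mild impairment

CrCl = (140 − 41) × 91 / (72 × 3.2) = 9009.0 / 230.40 ≈ 39.1 mL/min
39 mL/min falls in the 'mild impairment' range.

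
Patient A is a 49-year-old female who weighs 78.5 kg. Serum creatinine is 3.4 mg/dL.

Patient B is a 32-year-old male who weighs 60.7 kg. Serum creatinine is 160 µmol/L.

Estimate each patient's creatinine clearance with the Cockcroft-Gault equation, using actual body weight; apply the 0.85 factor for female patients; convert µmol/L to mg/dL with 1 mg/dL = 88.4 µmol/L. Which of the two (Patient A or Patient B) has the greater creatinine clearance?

Patient A: CrCl = (140 − 49) × 78.5 / (72 × 3.4) × 0.85 = 7143.5 / 244.80 × 0.85 ≈ 24.8 mL/min
Patient B: SCr = 160 / 88.4 = 1.81 mg/dL
Patient B: CrCl = (140 − 32) × 60.7 / (72 × 1.81) = 6555.6 / 130.32 ≈ 50.3 mL/min
24.8 vs 50.3 mL/min → Patient B is higher.

Patient B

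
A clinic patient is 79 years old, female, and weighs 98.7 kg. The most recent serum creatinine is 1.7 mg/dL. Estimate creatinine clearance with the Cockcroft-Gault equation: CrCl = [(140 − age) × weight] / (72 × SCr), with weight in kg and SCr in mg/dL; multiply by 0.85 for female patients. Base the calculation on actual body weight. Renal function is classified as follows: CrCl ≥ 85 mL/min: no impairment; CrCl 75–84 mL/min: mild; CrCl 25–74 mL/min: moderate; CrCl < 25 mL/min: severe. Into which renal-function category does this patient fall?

moderate

CrCl = (140 − 79) × 98.7 / (72 × 1.7) × 0.85 = 6020.7 / 122.40 × 0.85 ≈ 41.8 mL/min
42 mL/min falls in the 'moderate' range.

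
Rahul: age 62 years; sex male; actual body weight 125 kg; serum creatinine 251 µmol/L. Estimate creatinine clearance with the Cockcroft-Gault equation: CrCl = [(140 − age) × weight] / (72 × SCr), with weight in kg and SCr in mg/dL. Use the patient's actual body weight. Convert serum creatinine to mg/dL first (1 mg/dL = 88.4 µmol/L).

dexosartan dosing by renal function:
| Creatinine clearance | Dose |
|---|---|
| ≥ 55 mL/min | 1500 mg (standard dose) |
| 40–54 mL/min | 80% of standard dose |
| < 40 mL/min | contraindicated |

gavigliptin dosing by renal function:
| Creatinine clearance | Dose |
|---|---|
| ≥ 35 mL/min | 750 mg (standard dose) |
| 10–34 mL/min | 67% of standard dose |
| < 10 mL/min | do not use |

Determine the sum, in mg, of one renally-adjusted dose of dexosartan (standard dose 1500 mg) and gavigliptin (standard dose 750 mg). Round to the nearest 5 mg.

1950 mg

SCr = 251 / 88.4 = 2.839 mg/dL
CrCl = (140 − 62) × 125 / (72 × 2.839) = 9750.0 / 204.41 ≈ 47.7 mL/min
CrCl ≈ 48 mL/min.
dexosartan: 40–54 mL/min → 80% of 1500 mg = 1200 mg.
gavigliptin: ≥ 35 mL/min → 100% of 750 mg = 750 mg.
Total = 1200 + 750 = 1950 mg.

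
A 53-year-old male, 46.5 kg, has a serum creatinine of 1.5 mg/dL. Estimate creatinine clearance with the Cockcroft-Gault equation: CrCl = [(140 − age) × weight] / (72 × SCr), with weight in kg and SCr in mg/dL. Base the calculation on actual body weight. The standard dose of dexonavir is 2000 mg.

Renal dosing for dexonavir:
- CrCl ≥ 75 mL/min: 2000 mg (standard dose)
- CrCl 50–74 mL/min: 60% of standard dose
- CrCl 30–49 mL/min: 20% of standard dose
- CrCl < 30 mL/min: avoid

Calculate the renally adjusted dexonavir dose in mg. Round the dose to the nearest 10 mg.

CrCl = (140 − 53) × 46.5 / (72 × 1.5) = 4045.5 / 108.00 ≈ 37.5 mL/min
CrCl ≈ 37 mL/min → bracket 30–49 mL/min.
20% of 2000 mg = 400 mg

400 mg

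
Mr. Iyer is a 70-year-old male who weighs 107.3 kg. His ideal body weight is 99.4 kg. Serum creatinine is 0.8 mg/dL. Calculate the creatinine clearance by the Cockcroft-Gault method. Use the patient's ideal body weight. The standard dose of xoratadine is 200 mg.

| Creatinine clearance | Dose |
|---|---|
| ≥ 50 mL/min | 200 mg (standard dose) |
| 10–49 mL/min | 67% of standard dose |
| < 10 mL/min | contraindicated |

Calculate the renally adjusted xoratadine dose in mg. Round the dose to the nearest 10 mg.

CrCl = (140 − 70) × 99.4 / (72 × 0.8) = 6958.0 / 57.60 ≈ 120.8 mL/min
CrCl ≈ 121 mL/min → bracket ≥ 50 mL/min.
100% of 200 mg = 200 mg

200 mg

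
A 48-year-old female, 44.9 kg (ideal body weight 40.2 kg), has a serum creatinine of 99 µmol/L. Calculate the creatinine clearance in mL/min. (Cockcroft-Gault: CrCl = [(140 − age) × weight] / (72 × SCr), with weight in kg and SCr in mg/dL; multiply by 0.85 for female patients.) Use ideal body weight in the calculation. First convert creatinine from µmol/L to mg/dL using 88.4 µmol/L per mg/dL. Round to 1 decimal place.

SCr = 99 / 88.4 = 1.12 mg/dL
CrCl = (140 − 48) × 40.2 / (72 × 1.12) × 0.85 = 3698.4 / 80.64 × 0.85 ≈ 39.0 mL/min

39.0 mL/min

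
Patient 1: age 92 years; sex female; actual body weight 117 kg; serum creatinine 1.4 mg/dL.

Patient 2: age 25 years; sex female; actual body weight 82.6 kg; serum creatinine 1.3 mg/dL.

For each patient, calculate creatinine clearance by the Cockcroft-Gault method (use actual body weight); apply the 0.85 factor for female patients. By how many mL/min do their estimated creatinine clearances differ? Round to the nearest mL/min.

Patient 1: CrCl = (140 − 92) × 117 / (72 × 1.4) × 0.85 = 5616.0 / 100.80 × 0.85 ≈ 47.4 mL/min
Patient 2: CrCl = (140 − 25) × 82.6 / (72 × 1.3) × 0.85 = 9499.0 / 93.60 × 0.85 ≈ 86.3 mL/min
|47.4 − 86.3| = 38.9 mL/min

39 mL/min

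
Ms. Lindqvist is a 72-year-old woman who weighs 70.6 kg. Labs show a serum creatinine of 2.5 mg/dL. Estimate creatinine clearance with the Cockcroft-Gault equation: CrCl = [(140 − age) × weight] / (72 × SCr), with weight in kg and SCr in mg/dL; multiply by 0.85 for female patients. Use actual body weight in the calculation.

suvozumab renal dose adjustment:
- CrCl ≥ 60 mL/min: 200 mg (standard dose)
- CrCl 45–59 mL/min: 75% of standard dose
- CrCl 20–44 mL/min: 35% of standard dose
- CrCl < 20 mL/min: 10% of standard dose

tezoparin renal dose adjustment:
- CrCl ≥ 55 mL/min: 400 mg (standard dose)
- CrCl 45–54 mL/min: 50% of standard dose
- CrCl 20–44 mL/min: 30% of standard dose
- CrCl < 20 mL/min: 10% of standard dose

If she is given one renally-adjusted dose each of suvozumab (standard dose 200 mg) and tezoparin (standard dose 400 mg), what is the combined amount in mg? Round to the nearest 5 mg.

190 mg

CrCl = (140 − 72) × 70.6 / (72 × 2.5) × 0.85 = 4800.8 / 180.00 × 0.85 ≈ 22.7 mL/min
CrCl ≈ 23 mL/min.
suvozumab: 20–44 mL/min → 35% of 200 mg = 70 mg.
tezoparin: 20–44 mL/min → 30% of 400 mg = 120 mg.
Total = 70 + 120 = 190 mg.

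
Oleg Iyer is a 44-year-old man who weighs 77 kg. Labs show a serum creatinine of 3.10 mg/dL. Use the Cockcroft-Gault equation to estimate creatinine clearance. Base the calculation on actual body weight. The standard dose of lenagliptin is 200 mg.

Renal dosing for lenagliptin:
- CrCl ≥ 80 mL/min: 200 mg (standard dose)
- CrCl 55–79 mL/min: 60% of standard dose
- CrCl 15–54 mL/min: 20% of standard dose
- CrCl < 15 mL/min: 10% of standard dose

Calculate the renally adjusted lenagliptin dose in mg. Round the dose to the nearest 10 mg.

40 mg

CrCl = (140 − 44) × 77 / (72 × 3.1) = 7392.0 / 223.20 ≈ 33.1 mL/min
CrCl ≈ 33 mL/min → bracket 15–54 mL/min.
20% of 200 mg = 40 mg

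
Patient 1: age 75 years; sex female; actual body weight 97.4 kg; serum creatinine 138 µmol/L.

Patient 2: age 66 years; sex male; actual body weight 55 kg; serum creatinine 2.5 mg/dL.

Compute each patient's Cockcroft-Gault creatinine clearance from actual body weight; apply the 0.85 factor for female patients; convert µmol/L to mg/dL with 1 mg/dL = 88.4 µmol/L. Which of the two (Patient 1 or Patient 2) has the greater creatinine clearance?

Patient 1

Patient 1: SCr = 138 / 88.4 = 1.561 mg/dL
Patient 1: CrCl = (140 − 75) × 97.4 / (72 × 1.561) × 0.85 = 6331.0 / 112.39 × 0.85 ≈ 47.9 mL/min
Patient 2: CrCl = (140 − 66) × 55 / (72 × 2.5) = 4070.0 / 180.00 ≈ 22.6 mL/min
47.9 vs 22.6 mL/min → Patient 1 is higher.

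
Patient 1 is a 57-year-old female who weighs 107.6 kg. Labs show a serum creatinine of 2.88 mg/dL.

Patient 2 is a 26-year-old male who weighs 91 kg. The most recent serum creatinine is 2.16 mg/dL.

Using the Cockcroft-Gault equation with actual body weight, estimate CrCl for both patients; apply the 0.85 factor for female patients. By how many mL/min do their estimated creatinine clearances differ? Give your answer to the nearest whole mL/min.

Patient 1: CrCl = (140 − 57) × 107.6 / (72 × 2.88) × 0.85 = 8930.8 / 207.36 × 0.85 ≈ 36.6 mL/min
Patient 2: CrCl = (140 − 26) × 91 / (72 × 2.16) = 10374.0 / 155.52 ≈ 66.7 mL/min
|36.6 − 66.7| = 30.1 mL/min

30 mL/min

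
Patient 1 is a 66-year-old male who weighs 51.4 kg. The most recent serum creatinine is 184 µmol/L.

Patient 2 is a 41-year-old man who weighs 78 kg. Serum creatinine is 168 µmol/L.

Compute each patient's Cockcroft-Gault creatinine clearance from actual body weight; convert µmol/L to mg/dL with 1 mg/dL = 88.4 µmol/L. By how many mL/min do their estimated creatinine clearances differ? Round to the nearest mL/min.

Patient 1: SCr = 184 / 88.4 = 2.081 mg/dL
Patient 1: CrCl = (140 − 66) × 51.4 / (72 × 2.081) = 3803.6 / 149.83 ≈ 25.4 mL/min
Patient 2: SCr = 168 / 88.4 = 1.9 mg/dL
Patient 2: CrCl = (140 − 41) × 78 / (72 × 1.9) = 7722.0 / 136.80 ≈ 56.4 mL/min
|25.4 − 56.4| = 31.0 mL/min

31 mL/min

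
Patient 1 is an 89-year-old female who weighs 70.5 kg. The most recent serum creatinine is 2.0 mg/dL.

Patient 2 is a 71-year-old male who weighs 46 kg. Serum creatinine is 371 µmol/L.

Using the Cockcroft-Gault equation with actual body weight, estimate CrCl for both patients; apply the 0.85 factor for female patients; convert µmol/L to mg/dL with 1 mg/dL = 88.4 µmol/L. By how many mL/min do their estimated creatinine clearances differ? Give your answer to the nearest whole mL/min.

Patient 1: CrCl = (140 − 89) × 70.5 / (72 × 2) × 0.85 = 3595.5 / 144.00 × 0.85 ≈ 21.2 mL/min
Patient 2: SCr = 371 / 88.4 = 4.197 mg/dL
Patient 2: CrCl = (140 − 71) × 46 / (72 × 4.197) = 3174.0 / 302.18 ≈ 10.5 mL/min
|21.2 − 10.5| = 10.7 mL/min

11 mL/min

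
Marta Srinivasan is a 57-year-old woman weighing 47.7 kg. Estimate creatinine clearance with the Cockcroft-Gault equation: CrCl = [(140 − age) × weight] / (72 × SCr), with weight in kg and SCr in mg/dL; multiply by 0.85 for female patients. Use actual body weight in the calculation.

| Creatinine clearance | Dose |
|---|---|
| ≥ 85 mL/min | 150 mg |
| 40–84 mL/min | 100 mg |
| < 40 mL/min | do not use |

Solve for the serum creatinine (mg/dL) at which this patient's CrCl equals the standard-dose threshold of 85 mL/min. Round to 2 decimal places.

0.55 mg/dL

Standard dose requires CrCl ≥ 85 mL/min.
Set (140 − 57) × 47.7 × 0.85 / (72 × SCr) = 85
SCr = (140 − 57) × 47.7 × 0.85 / (72 × 85) = 0.550 mg/dL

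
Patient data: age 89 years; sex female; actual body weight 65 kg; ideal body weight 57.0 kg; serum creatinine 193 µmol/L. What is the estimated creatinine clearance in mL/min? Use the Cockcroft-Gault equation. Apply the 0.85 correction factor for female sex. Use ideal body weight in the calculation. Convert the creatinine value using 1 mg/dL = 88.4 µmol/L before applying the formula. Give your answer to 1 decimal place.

15.7 mL/min

SCr = 193 / 88.4 = 2.183 mg/dL
CrCl = (140 − 89) × 57 / (72 × 2.183) × 0.85 = 2907.0 / 157.18 × 0.85 ≈ 15.7 mL/min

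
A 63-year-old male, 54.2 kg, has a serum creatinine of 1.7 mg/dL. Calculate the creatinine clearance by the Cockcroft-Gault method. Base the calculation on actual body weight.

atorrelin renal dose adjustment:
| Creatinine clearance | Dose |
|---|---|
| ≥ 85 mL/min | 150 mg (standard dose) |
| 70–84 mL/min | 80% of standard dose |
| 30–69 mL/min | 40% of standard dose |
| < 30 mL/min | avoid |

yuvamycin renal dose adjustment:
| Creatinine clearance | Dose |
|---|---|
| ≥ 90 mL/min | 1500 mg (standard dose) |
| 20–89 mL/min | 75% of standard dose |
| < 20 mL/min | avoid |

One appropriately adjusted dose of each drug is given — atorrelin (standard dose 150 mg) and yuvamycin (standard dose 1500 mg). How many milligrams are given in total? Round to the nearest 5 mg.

CrCl = (140 − 63) × 54.2 / (72 × 1.7) = 4173.4 / 122.40 ≈ 34.1 mL/min
CrCl ≈ 34 mL/min.
atorrelin: 30–69 mL/min → 40% of 150 mg = 60 mg.
yuvamycin: 20–89 mL/min → 75% of 1500 mg = 1125 mg.
Total = 60 + 1125 = 1185 mg.

1185 mg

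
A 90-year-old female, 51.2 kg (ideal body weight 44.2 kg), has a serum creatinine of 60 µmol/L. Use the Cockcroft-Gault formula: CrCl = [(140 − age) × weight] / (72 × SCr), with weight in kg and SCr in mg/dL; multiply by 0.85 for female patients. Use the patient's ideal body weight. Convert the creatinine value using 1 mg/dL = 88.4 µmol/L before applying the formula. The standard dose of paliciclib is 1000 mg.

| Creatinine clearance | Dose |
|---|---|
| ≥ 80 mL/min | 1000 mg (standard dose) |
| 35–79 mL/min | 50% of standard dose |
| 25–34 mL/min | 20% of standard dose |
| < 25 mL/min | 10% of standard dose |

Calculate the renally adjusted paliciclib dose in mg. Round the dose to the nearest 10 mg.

500 mg

SCr = 60 / 88.4 = 0.679 mg/dL
CrCl = (140 − 90) × 44.2 / (72 × 0.679) × 0.85 = 2210.0 / 48.89 × 0.85 ≈ 38.4 mL/min
CrCl ≈ 38 mL/min → bracket 35–79 mL/min.
50% of 1000 mg = 500 mg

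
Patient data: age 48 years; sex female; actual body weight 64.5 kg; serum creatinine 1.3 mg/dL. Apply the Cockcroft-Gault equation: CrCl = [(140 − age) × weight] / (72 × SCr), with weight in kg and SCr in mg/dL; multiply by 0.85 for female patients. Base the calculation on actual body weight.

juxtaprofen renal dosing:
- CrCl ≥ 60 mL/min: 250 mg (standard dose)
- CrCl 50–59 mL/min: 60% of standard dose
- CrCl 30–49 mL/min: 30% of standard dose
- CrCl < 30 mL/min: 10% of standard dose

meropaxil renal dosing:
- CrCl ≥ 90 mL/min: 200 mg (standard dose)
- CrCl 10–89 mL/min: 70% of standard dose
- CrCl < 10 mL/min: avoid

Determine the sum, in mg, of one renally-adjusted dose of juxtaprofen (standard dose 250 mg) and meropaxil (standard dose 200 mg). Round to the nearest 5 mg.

290 mg

CrCl = (140 − 48) × 64.5 / (72 × 1.3) × 0.85 = 5934.0 / 93.60 × 0.85 ≈ 53.9 mL/min
CrCl ≈ 54 mL/min.
juxtaprofen: 50–59 mL/min → 60% of 250 mg = 150 mg.
meropaxil: 10–89 mL/min → 70% of 200 mg = 140 mg.
Total = 150 + 140 = 290 mg.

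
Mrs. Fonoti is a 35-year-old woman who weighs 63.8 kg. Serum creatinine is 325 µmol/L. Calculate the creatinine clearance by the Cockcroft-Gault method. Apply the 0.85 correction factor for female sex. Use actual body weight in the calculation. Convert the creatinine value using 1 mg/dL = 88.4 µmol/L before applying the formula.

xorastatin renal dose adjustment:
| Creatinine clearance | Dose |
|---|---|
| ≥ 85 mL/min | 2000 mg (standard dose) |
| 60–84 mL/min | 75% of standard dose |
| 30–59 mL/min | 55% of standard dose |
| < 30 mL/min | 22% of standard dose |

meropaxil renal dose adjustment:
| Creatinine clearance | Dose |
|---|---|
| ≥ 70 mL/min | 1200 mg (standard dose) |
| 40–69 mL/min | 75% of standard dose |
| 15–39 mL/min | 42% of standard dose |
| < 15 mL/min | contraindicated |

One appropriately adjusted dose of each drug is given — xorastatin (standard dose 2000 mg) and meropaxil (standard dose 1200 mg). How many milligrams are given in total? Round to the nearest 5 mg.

SCr = 325 / 88.4 = 3.676 mg/dL
CrCl = (140 − 35) × 63.8 / (72 × 3.676) × 0.85 = 6699.0 / 264.67 × 0.85 ≈ 21.5 mL/min
CrCl ≈ 22 mL/min.
xorastatin: < 30 mL/min → 22% of 2000 mg = 440 mg.
meropaxil: 15–39 mL/min → 42% of 1200 mg = 504 mg.
Total = 440 + 504 = 944 mg.

945 mg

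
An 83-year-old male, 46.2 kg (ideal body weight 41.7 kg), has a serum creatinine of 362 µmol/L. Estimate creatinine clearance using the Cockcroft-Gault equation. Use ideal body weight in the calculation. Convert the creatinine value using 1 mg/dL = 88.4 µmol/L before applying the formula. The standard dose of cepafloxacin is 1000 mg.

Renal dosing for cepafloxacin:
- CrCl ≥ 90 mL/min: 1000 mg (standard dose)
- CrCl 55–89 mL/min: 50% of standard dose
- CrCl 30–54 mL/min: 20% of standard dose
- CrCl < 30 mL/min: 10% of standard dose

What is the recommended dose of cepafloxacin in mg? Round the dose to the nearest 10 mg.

100 mg

SCr = 362 / 88.4 = 4.095 mg/dL
CrCl = (140 − 83) × 41.7 / (72 × 4.095) = 2376.9 / 294.84 ≈ 8.1 mL/min
CrCl ≈ 8 mL/min → bracket < 30 mL/min.
10% of 1000 mg = 100 mg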